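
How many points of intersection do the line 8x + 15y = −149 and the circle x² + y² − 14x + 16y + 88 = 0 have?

Substituting the line into the circle gives 289x² − 2686x + 6241 = 0.
Δ = 7214596 − 7214596 = 0.
A repeated root: the line is tangent.

1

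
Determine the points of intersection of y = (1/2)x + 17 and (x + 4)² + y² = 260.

(−18, 8) and (−2, 16)

Substitute y = (34 + x)/2:
5x² + 100x + 180 = 0  ⟹  x² + 20x + 36 = 0
x = −2 or x = −18, giving (−2, 16) and (−18, 8).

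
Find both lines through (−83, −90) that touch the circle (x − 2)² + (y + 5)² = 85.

Let a tangent through (−83, −90) have slope m. Its distance from (2, −5) must equal √85:
[m·(85) − (85)]² = 85(m² + 1)
42m² − 85m + 42 = 0, so m = 6/7 or m = 7/6.
With m = 6/7: 6x − 7y = 132. With m = 7/6: 7x − 6y = −41.

6x − 7y = 132 and 7x − 6y = −41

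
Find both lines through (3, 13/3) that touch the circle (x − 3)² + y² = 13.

Write the tangent as mx − y + (13/3 − m·(3)) = 0 and set its distance from the centre to √13:
(0m − (−13/3))² = 13(m² + 1)
9m² − 4 = 0, so m = −2/3 or m = 2/3.
With m = −2/3: 2x + 3y = 19. With m = 2/3: 2x − 3y = −7.

2x + 3y = 19 and 2x − 3y = −7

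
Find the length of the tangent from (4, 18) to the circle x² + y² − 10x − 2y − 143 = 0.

11

With centre O = (5, 1), |OP|² = 290 and r² = 169.
Power of the point: PT² = |PO|² − r² = 121, so PT = 11.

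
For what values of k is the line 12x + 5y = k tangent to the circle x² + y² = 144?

The line touches the circle iff its distance from (0, 0) is 12:
|12·0 + 5·0 − k| / √169 = 12
|k| = 12·13, so k = 156 or k = −156.

k = −156 or k = 156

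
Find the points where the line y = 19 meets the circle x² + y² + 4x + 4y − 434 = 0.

From the line, y = 19. Substituting:
x² + 4x + 3 = 0
x = −1 or x = −3, giving (−1, 19) and (−3, 19).

(−3, 19) and (−1, 19)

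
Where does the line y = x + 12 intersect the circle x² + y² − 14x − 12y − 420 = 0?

(−14, −2) and (15, 27)

Express y = x + 12 and substitute into the circle:
2x² − 2x − 420 = 0  ⟹  x² − x − 210 = 0
x = 15 or x = −14, giving (15, 27) and (−14, −2).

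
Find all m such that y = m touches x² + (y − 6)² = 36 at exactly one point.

m = 0 or m = 12

Tangency holds when the distance from the centre (0, 6) to the line equals the radius 6:
|0·0 + 1·6 − m| / √1 = 6
|m − (6)| = 6, so m = 12 or m = 0.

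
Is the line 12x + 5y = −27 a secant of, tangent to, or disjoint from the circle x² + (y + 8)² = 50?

secant

Substituting the line into the circle gives 169x² − 312x − 1081 = 0.
Discriminant = (−312)² − 4·169·(−1081) = 828100 > 0.
Two real roots: the line is a secant.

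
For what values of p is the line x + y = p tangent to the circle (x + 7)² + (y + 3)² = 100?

p = −10 ± 10√2

The line touches the circle iff its distance from (−7, −3) is 10:
|1·(−7) + 1·(−3) − p| / √2 = 10
|p − (−10)| = 10√2.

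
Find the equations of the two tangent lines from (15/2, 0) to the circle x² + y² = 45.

Let a tangent through (15/2, 0) have slope m. Its distance from (0, 0) must equal 3√5:
[m·(−15/2) − (0)]² = 45(m² + 1)
m² − 4 = 0, so m = 2 or m = −2.
Through (15/2, 0) these give 2x − y = 15 and 2x + y = 15.

2x − y = 15 and 2x + y = 15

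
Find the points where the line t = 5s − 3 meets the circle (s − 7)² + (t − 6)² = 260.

Express t = 5s − 3 and substitute into the circle:
26s² − 104s − 130 = 0  ⟹  s² − 4s − 5 = 0
s = 5 or s = −1, giving (5, 22) and (−1, −8).

(−1, −8) and (5, 22)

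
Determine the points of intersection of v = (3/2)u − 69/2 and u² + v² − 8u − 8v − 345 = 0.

Express v = (−69 + 3u)/2 and substitute into the circle:
13u² − 494u + 4485 = 0  ⟹  u² − 38u + 345 = 0
u = 23 or u = 15, giving (23, 0) and (15, −12).

(15, −12) and (23, 0)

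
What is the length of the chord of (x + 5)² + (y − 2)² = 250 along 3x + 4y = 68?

Centre (−5, 2), r² = 250. Perpendicular distance d from centre to line = |−75| / √25 = 75/√25.
Half the chord is √(r² − d²) = √(25), so the full chord is 10.

10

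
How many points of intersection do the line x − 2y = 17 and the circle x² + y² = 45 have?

d² = (1·0 − 2·0 − (17))²/5 = 289/5; r² = 45.
Since d² > r², the line lies outside the circle.

0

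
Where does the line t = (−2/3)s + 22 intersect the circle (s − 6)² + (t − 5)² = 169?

From the line, t = (66 − 2s)/3. Substituting:
13s² − 312s + 1404 = 0  ⟹  s² − 24s + 108 = 0
s = 18 or s = 6, giving (18, 10) and (6, 18).

(6, 18) and (18, 10)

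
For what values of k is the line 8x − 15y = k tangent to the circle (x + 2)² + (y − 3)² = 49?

Tangency holds when the distance from the centre (−2, 3) to the line equals the radius 7:
|8·(−2) − 15·3 − k| / √289 = 7
|k − (−61)| = 7·17, so k = 58 or k = −180.

k = −180 or k = 58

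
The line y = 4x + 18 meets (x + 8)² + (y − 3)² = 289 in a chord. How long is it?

Express y = 4x + 18 and substitute into the circle:
17x² + 136x = 0  ⟹  x² + 8x = 0
x = 0 or x = −8, giving (0, 18) and (−8, −14).
|(0, 18) − (−8, −14)| = √((8)² + (32)²) = 8√17.

8√17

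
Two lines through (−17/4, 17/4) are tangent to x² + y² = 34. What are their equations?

A line y − (17/4) = m(x − (−17/4)) is tangent when its distance from (0, 0) is √34:
[m·(17/4) − (−17/4)]² = 34(m² + 1)
15m² − 34m + 15 = 0, so m = 5/3 or m = 3/5.
Through (−17/4, 17/4) these give 5x − 3y = −34 and 3x − 5y = −34.

5x − 3y = −34 and 3x − 5y = −34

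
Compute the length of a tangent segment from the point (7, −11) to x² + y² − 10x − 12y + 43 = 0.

Centre (5, 6), r² = 18. |PO|² = (2)² + (−17)² = 293.
The tangent meets the radius at right angles, so tangent² = |PO|² − r² = 293 − 18 = 275.

5√11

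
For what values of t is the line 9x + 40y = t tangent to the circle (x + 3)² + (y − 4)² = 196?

Tangency holds when the distance from the centre (−3, 4) to the line equals the radius 14:
|9·(−3) + 40·4 − t| / √1681 = 14
|t − (133)| = 14·41, so t = 707 or t = −441.

t = −441 or t = 707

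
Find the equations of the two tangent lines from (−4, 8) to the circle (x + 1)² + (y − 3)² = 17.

Write the tangent as mx − y + (8 − m·(−4)) = 0 and set its distance from the centre to √17:
(3m − (−5))² = 17(m² + 1)
4m² − 15m − 4 = 0, so m = 4 or m = −1/4.
Through (−4, 8) these give 4x − y = −24 and x + 4y = 28.

4x − y = −24 and x + 4y = 28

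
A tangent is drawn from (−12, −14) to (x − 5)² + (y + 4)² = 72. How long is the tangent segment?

√317

With centre O = (5, −4), |OP|² = 389 and r² = 72.
Power of the point: PT² = |PO|² − r² = 317, so PT = √317.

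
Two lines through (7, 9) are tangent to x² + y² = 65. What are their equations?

A line y − (9) = m(x − (7)) is tangent when its distance from (0, 0) is √65:
[m·(−7) − (−9)]² = 65(m² + 1)
8m² + 63m − 8 = 0, so m = 1/8 or m = −8.
With m = 1/8: x − 8y = −65. With m = −8: 8x + y = 65.

x − 8y = −65 and 8x + y = 65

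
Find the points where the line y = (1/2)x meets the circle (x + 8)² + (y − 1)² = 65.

Substitute y = (x)/2:
5x² + 60x = 0  ⟹  x² + 12x = 0
x = 0 or x = −12, giving (0, 0) and (−12, −6).

(−12, −6) and (0, 0)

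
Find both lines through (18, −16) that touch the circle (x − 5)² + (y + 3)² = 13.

Write the tangent as mx − y + (−16 − m·(18)) = 0 and set its distance from the centre to √13:
(−13m − (13))² = 13(m² + 1)
6m² + 13m + 6 = 0, so m = −2/3 or m = −3/2.
Through (18, −16) these give 2x + 3y = −12 and 3x + 2y = 22.

2x + 3y = −12 and 3x + 2y = 22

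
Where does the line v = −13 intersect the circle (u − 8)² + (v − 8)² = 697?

(−8, −13) and (24, −13)

From the line, v = −13. Substituting:
u² − 16u − 192 = 0
u = 24 or u = −8, giving (24, −13) and (−8, −13).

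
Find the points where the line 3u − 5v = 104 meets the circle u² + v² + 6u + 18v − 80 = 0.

Express v = (−104 + 3u)/5 and substitute into the circle:
34u² − 204u − 544 = 0  ⟹  u² − 6u − 16 = 0
u = 8 or u = −2, giving (8, −16) and (−2, −22).

(−2, −22) and (8, −16)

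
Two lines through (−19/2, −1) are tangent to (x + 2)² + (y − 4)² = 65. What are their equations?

Let a tangent through (−19/2, −1) have slope m. Its distance from (−2, 4) must equal √65:
(15/2m − (5))² = 65(m² + 1)
7m² + 60m + 32 = 0, so m = −8 or m = −4/7.
With m = −8: 8x + y = −77. With m = −4/7: 4x + 7y = −45.

8x + y = −77 and 4x + 7y = −45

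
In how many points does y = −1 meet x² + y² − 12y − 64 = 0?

2

Centre (0, 6), r² = 100. Distance² from centre to line = (7)² = 49.
Since d² < r², the line cuts the circle twice.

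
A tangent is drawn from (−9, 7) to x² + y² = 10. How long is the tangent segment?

2√30

Centre (0, 0), r² = 10. |PO|² = (−9)² + (7)² = 130.
The tangent meets the radius at right angles, so tangent² = |PO|² − r² = 130 − 10 = 120.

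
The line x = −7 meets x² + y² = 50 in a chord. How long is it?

The line gives x = −7. Substituting into the circle:
y² − 1 = 0
y = 1 or y = −1, giving (−7, 1) and (−7, −1).
|(−7, 1) − (−7, −1)| = √((0)² + (2)²) = 2.

2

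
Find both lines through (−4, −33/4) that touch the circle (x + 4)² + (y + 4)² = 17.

x − 4y = 29 and x + 4y = −37

Write the tangent as mx − y + (−33/4 − m·(−4)) = 0 and set its distance from the centre to √17:
(0m − (17/4))² = 17(m² + 1)
16m² − 1 = 0, so m = 1/4 or m = −1/4.
Through (−4, −33/4) these give x − 4y = 29 and x + 4y = −37.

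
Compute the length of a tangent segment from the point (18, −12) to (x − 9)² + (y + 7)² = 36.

√70

The centre is (9, −7) and r = 6. The square of the distance from P to the centre is 81 + 25 = 106.
By the tangent–radius right angle, tangent length = √(|PO|² − r²) = √70.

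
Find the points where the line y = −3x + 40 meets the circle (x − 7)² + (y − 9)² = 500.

Substitute y = −3x + 40:
10x² − 200x + 510 = 0  ⟹  x² − 20x + 51 = 0
x = 17 or x = 3, giving (17, −11) and (3, 31).

(3, 31) and (17, −11)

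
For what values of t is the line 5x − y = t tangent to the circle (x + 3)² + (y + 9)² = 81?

t = −6 ± 9√26

Tangency holds when the distance from the centre (−3, −9) to the line equals the radius 9:
|5·(−3) − 1·(−9) − t| / √26 = 9
|t − (−6)| = 9√26.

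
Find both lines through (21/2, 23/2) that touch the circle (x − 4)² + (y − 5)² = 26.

x − 5y = −47 and 5x − y = 41

Write the tangent as mx − y + (23/2 − m·(21/2)) = 0 and set its distance from the centre to √26:
(−13/2m − (−13/2))² = 26(m² + 1)
5m² − 26m + 5 = 0, so m = 1/5 or m = 5.
Through (21/2, 23/2) these give x − 5y = −47 and 5x − y = 41.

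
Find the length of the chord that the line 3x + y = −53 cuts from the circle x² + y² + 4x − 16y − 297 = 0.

Centre (−2, 8), r² = 365. Perpendicular distance d from centre to line = |55| / √10 = 55/√10.
Half the chord is √(r² − d²) = √(125/2), so the full chord is 5√10.

5√10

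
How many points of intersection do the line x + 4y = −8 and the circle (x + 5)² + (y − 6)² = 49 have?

Substituting the line into the circle gives 17x² + 224x + 640 = 0.
Δ = 50176 − 43520 = 6656.
Two real roots: the line is a secant.

2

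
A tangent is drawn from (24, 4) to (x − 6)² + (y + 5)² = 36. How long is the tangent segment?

3√41

Centre (6, −5), r² = 36. |PO|² = (18)² + (9)² = 405.
By the tangent–radius right angle, tangent length = √(|PO|² − r²) = √369 = 3√41.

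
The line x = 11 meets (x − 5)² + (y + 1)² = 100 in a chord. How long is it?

Centre (5, −1), r² = 100. Perpendicular distance d from centre to line = |−6| / √1 = 6.
Chord = 2√(r² − d²) = 2·√(64) = 16.

16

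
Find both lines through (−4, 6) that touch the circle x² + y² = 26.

x + 5y = 26 and 5x − y = −26

A line y − (6) = m(x − (−4)) is tangent when its distance from (0, 0) is √26:
[m·(4) − (−6)]² = 26(m² + 1)
5m² − 24m − 5 = 0, so m = −1/5 or m = 5.
With m = −1/5: x + 5y = 26. With m = 5: 5x − y = −26.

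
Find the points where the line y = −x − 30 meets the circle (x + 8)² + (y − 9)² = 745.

From the line, y = −x − 30. Substituting:
2x² + 94x + 840 = 0  ⟹  x² + 47x + 420 = 0
x = −12 or x = −35, giving (−12, −18) and (−35, 5).

(−35, 5) and (−12, −18)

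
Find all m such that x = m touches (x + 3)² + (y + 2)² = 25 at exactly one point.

m = −8 or m = 2

Tangency holds when the distance from the centre (−3, −2) to the line equals the radius 5:
|1·(−3) + 0·(−2) − m| / √1 = 5
|m − (−3)| = 5, so m = 2 or m = −8.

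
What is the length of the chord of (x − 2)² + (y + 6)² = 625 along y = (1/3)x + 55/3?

5√10

The distance from (2, −6) to the line is 75/√10, and r² = 625.
Chord = 2√(r² − d²) = 2·√(125/2) = 5√10.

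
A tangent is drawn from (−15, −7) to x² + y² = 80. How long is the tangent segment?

√194

Centre (0, 0), r² = 80. |PO|² = (−15)² + (−7)² = 274.
The tangent meets the radius at right angles, so tangent² = |PO|² − r² = 274 − 80 = 194.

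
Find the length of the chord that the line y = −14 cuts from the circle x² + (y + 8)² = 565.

46

The distance from (0, −8) to the line is 6, and r² = 565.
Chord = 2√(r² − d²) = 2·√(529) = 46.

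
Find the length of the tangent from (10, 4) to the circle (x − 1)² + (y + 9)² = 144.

√106

Centre (1, −9), r² = 144. |PO|² = (9)² + (13)² = 250.
Power of the point: PT² = |PO|² − r² = 106, so PT = √106.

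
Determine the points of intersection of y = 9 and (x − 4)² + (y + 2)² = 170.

Express y = 9 and substitute into the circle:
x² − 8x − 33 = 0
x = 11 or x = −3, giving (11, 9) and (−3, 9).

(−3, 9) and (11, 9)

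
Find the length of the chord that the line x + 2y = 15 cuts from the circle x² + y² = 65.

4√5

Express y = (15 − x)/2 and substitute into the circle:
5x² − 30x − 35 = 0  ⟹  x² − 6x − 7 = 0
x = 7 or x = −1, giving (7, 4) and (−1, 8).
|(7, 4) − (−1, 8)| = √((8)² + (−4)²) = 4√5.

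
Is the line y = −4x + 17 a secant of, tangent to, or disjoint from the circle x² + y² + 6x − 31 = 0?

disjoint

d² = (4·(−3) + 1·0 − (17))²/17 = 841/17; r² = 40.
Since d² > r², the line lies outside the circle.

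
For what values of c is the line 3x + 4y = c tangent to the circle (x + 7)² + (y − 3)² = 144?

c = −69 or c = 51

The line touches the circle iff its distance from (−7, 3) is 12:
|3·(−7) + 4·3 − c| / √25 = 12
|c − (−9)| = 12·5, so c = 51 or c = −69.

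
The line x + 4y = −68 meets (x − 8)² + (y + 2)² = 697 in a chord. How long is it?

Centre (8, −2), r² = 697. Perpendicular distance d from centre to line = |68| / √17 = 68/√17.
Chord = 2√(r² − d²) = 2·√(425) = 10√17.

10√17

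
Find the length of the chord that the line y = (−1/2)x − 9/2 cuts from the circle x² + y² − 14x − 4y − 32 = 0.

Substitute y = (−9 − x)/2:
5x² − 30x + 25 = 0  ⟹  x² − 6x + 5 = 0
x = 5 or x = 1, giving (5, −7) and (1, −5).
Chord length = distance between (5, −7) and (1, −5) = √20 = 2√5.

2√5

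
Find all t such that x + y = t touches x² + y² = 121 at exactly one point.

t = ±11√2

Tangency holds when the distance from the centre (0, 0) to the line equals the radius 11:
|1·0 + 1·0 − t| / √2 = 11
|t| = 11√2.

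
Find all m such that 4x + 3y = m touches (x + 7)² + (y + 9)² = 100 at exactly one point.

The line touches the circle iff its distance from (−7, −9) is 10:
|4·(−7) + 3·(−9) − m| / √25 = 10
|m − (−55)| = 10·5, so m = −5 or m = −105.

m = −105 or m = −5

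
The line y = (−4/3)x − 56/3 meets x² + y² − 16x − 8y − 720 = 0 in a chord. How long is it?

40

The distance from (8, 4) to the line is 100/√25, and r² = 800.
Chord = 2√(r² − d²) = 2·√(400) = 40.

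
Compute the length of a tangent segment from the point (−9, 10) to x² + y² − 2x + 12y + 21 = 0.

2√85

The centre is (1, −6) and r = 4. The square of the distance from P to the centre is 100 + 256 = 356.
Power of the point: PT² = |PO|² − r² = 340, so PT = 2√85.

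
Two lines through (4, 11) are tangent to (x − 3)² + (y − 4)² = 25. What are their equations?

3x − 4y = −32 and 4x + 3y = 49

A line y − (11) = m(x − (4)) is tangent when its distance from (3, 4) is 5:
(−1m − (−7))² = 25(m² + 1)
12m² + 7m − 12 = 0, so m = 3/4 or m = −4/3.
Through (4, 11) these give 3x − 4y = −32 and 4x + 3y = 49.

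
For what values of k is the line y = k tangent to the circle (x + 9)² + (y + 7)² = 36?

k = −13 or k = −1

Tangency holds when the distance from the centre (−9, −7) to the line equals the radius 6:
|0·(−9) + 1·(−7) − k| / √1 = 6
|k − (−7)| = 6, so k = −1 or k = −13.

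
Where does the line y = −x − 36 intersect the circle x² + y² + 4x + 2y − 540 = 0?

From the line, y = −x − 36. Substituting:
2x² + 74x + 684 = 0  ⟹  x² + 37x + 342 = 0
x = −18 or x = −19, giving (−18, −18) and (−19, −17).

(−19, −17) and (−18, −18)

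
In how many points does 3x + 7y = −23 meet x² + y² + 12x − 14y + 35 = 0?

0

Substituting the line into the circle gives 58x² + 1020x + 4498 = 0.
Discriminant = (1020)² − 4·58·(4498) = −3136 < 0.
No real roots: the line does not meet the circle.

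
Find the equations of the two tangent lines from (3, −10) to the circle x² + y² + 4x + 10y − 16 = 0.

x − 2y = 23 and 2x − y = 16

Let a tangent through (3, −10) have slope m. Its distance from (−2, −5) must equal 3√5:
[m·(−5) − (5)]² = 45(m² + 1)
2m² − 5m + 2 = 0, so m = 1/2 or m = 2.
Through (3, −10) these give x − 2y = 23 and 2x − y = 16.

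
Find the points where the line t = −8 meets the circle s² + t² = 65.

From the line, t = −8. Substituting:
s² − 1 = 0
s = 1 or s = −1, giving (1, −8) and (−1, −8).

(−1, −8) and (1, −8)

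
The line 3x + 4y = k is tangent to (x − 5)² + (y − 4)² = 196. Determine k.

Tangency holds when the distance from the centre (5, 4) to the line equals the radius 14:
|3·5 + 4·4 − k| / √25 = 14
|k − (31)| = 14·5, so k = 101 or k = −39.

k = −39 or k = 101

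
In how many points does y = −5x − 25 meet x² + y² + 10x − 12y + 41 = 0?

2

Centre (−5, 6), r² = 20. Distance² from centre to line = (6)²/26 = 18/13.
Since d² < r², the line cuts the circle twice.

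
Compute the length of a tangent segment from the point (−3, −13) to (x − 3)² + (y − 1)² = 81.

The centre is (3, 1) and r = 9. The square of the distance from P to the centre is 36 + 196 = 232.
Power of the point: PT² = |PO|² − r² = 151, so PT = √151.

√151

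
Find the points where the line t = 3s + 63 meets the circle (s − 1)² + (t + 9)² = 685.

Substitute t = 3s + 63:
10s² + 430s + 4500 = 0  ⟹  s² + 43s + 450 = 0
s = −18 or s = −25, giving (−18, 9) and (−25, −12).

(−25, −12) and (−18, 9)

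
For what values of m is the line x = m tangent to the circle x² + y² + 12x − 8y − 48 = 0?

For a tangent, require d(centre, line) = r = 10.
|1·(−6) + 0·4 − m| / √1 = 10
|m − (−6)| = 10, so m = 4 or m = −16.

m = −16 or m = 4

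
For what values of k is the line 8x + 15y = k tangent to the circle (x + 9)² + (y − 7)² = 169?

k = −188 or k = 254

Tangency holds when the distance from the centre (−9, 7) to the line equals the radius 13:
|8·(−9) + 15·7 − k| / √289 = 13
|k − (33)| = 13·17, so k = 254 or k = −188.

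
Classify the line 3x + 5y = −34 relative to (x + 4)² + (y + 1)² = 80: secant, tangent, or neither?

Centre (−4, −1), r² = 80. Distance² from centre to line = (17)²/34 = 17/2.
Since d² < r², the line cuts the circle twice.

secant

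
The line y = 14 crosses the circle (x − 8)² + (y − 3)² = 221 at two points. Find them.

Substitute y = 14:
x² − 16x − 36 = 0
x = 18 or x = −2, giving (18, 14) and (−2, 14).

(−2, 14) and (18, 14)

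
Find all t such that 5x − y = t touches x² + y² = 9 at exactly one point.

For a tangent, require d(centre, line) = r = 3.
|5·0 − 1·0 − t| / √26 = 3
|t| = 3√26.

t = ±3√26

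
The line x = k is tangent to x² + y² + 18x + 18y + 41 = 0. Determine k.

For a tangent, require d(centre, line) = r = 11.
|1·(−9) + 0·(−9) − k| / √1 = 11
|k − (−9)| = 11, so k = 2 or k = −20.

k = −20 or k = 2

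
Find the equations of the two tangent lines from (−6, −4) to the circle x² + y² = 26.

Let a tangent through (−6, −4) have slope m. Its distance from (0, 0) must equal √26:
(6m − (4))² = 26(m² + 1)
5m² − 24m − 5 = 0, so m = 5 or m = −1/5.
Through (−6, −4) these give 5x − y = −26 and x + 5y = −26.

5x − y = −26 and x + 5y = −26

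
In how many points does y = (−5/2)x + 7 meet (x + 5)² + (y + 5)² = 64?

0

Centre (−5, −5), r² = 64. Distance² from centre to line = (−49)²/29 = 2401/29.
Since d² > r², the line lies outside the circle.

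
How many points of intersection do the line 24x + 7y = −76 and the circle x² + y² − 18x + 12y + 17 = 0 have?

1

Centre (9, −6), r² = 100. Distance² from centre to line = (250)²/625 = 100.
Since d² = r², the line is tangent.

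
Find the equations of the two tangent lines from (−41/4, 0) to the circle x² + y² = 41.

Write the tangent as mx − y + (0 − m·(−41/4)) = 0 and set its distance from the centre to √41:
[m·(41/4) − (0)]² = 41(m² + 1)
25m² − 16 = 0, so m = −4/5 or m = 4/5.
Through (−41/4, 0) these give 4x + 5y = −41 and 4x − 5y = −41.

4x + 5y = −41 and 4x − 5y = −41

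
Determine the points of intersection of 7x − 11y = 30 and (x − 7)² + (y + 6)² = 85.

(−2, −4) and (9, 3)

Substitute y = (−30 + 7x)/11:
170x² − 1190x − 3060 = 0  ⟹  x² − 7x − 18 = 0
x = 9 or x = −2, giving (9, 3) and (−2, −4).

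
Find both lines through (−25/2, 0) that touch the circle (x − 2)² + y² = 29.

Write the tangent as mx − y + (0 − m·(−25/2)) = 0 and set its distance from the centre to √29:
[m·(29/2) − (0)]² = 29(m² + 1)
25m² − 4 = 0, so m = 2/5 or m = −2/5.
With m = 2/5: 2x − 5y = −25. With m = −2/5: 2x + 5y = −25.

2x − 5y = −25 and 2x + 5y = −25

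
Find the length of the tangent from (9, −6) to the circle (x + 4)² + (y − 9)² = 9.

√385

With centre O = (−4, 9), |OP|² = 394 and r² = 9.
The tangent meets the radius at right angles, so tangent² = |PO|² − r² = 394 − 9 = 385.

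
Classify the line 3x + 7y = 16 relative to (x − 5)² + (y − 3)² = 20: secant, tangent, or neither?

secant

Centre (5, 3), r² = 20. Distance² from centre to line = (20)²/58 = 200/29.
Since d² < r², the line cuts the circle twice.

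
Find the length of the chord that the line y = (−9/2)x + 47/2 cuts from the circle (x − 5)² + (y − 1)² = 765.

6√85

Substitute y = (47 − 9x)/2:
85x² − 850x − 935 = 0  ⟹  x² − 10x − 11 = 0
x = 11 or x = −1, giving (11, −26) and (−1, 28).
|(11, −26) − (−1, 28)| = √((12)² + (−54)²) = 6√85.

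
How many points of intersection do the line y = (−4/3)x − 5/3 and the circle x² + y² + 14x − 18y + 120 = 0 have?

2

Substituting the line into the circle gives 25x² + 382x + 1375 = 0.
Δ = 145924 − 137500 = 8424.
Two real roots: the line is a secant.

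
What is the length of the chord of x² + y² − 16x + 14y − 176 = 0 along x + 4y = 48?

The distance from (8, −7) to the line is 68/√17, and r² = 289.
Chord = 2√(r² − d²) = 2·√(17) = 2√17.

2√17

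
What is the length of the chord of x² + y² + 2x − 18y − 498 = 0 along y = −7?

Centre (−1, 9), r² = 580. Perpendicular distance d from centre to line = |16| / √1 = 16.
Chord = 2√(r² − d²) = 2·√(324) = 36.

36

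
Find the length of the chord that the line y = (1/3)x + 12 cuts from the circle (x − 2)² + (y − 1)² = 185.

5√10

Express y = (36 + x)/3 and substitute into the circle:
10x² + 30x − 540 = 0  ⟹  x² + 3x − 54 = 0
x = 6 or x = −9, giving (6, 14) and (−9, 9).
Chord length = distance between (6, 14) and (−9, 9) = √250 = 5√10.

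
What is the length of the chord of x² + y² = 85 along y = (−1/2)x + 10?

2√5

Centre (0, 0), r² = 85. Perpendicular distance d from centre to line = |−20| / √5 = 20/√5.
Half the chord is √(r² − d²) = √(5), so the full chord is 2√5.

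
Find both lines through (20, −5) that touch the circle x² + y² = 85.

6x + 7y = 85 and 2x − 9y = 85

Write the tangent as mx − y + (−5 − m·(20)) = 0 and set its distance from the centre to √85:
(−20m − (5))² = 85(m² + 1)
63m² + 40m − 12 = 0, so m = −6/7 or m = 2/9.
Through (20, −5) these give 6x + 7y = 85 and 2x − 9y = 85.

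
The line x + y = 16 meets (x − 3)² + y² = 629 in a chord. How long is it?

33√2

Centre (3, 0), r² = 629. Perpendicular distance d from centre to line = |−13| / √2 = 13/√2.
Half the chord is √(r² − d²) = √(1089/2), so the full chord is 33√2.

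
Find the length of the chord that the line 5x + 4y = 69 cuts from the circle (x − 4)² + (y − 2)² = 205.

Centre (4, 2), r² = 205. Perpendicular distance d from centre to line = |−41| / √41 = 41/√41.
Half the chord is √(r² − d²) = √(164), so the full chord is 4√41.

4√41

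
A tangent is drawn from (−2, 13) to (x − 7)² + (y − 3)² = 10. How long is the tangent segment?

3√19

The centre is (7, 3) and r = √10. The square of the distance from P to the centre is 81 + 100 = 181.
The tangent meets the radius at right angles, so tangent² = |PO|² − r² = 181 − 10 = 171.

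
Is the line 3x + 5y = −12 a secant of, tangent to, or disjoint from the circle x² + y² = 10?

secant

d² = (3·0 + 5·0 − (−12))²/34 = 72/17; r² = 10.
Since d² < r², the line cuts the circle twice.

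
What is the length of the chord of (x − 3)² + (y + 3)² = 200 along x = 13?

The distance from (3, −3) to the line is 10, and r² = 200.
Chord = 2√(r² − d²) = 2·√(100) = 20.

20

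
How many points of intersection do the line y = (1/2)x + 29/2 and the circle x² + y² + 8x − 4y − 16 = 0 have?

0

Substituting the line into the circle gives 5x² + 82x + 545 = 0.
Discriminant = (82)² − 4·5·(545) = −4176 < 0.
No real roots: the line does not meet the circle.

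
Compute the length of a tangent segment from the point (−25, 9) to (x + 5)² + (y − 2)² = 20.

The centre is (−5, 2) and r = 2√5. The square of the distance from P to the centre is 400 + 49 = 449.
Power of the point: PT² = |PO|² − r² = 429, so PT = √429.

√429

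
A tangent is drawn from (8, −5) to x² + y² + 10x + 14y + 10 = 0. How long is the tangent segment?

√109

Centre (−5, −7), r² = 64. |PO|² = (13)² + (2)² = 173.
The tangent meets the radius at right angles, so tangent² = |PO|² − r² = 173 − 64 = 109.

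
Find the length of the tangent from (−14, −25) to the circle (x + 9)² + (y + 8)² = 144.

√170

The centre is (−9, −8) and r = 12. The square of the distance from P to the centre is 25 + 289 = 314.
The tangent meets the radius at right angles, so tangent² = |PO|² − r² = 314 − 144 = 170.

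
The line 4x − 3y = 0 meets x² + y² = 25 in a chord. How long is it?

10

Express y = (4x)/3 and substitute into the circle:
25x² − 225 = 0  ⟹  x² − 9 = 0
x = 3 or x = −3, giving (3, 4) and (−3, −4).
Chord length = distance between (3, 4) and (−3, −4) = √100 = 10.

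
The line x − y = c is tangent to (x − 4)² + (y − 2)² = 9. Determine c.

The line touches the circle iff its distance from (4, 2) is 3:
|1·4 − 1·2 − c| / √2 = 3
|c − (2)| = 3√2.

c = 2 ± 3√2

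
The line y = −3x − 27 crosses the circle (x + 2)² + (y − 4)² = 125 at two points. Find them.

(−12, 9) and (−7, −6)

From the line, y = −3x − 27. Substituting:
10x² + 190x + 840 = 0  ⟹  x² + 19x + 84 = 0
x = −7 or x = −12, giving (−7, −6) and (−12, 9).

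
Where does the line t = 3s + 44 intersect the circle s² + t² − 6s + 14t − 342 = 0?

Substitute t = 3s + 44:
10s² + 300s + 2210 = 0  ⟹  s² + 30s + 221 = 0
s = −13 or s = −17, giving (−13, 5) and (−17, −7).

(−17, −7) and (−13, 5)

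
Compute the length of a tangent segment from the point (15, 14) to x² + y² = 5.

The centre is (0, 0) and r = √5. The square of the distance from P to the centre is 225 + 196 = 421.
The tangent meets the radius at right angles, so tangent² = |PO|² − r² = 421 − 5 = 416.

4√26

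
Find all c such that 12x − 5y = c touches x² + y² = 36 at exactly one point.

The line touches the circle iff its distance from (0, 0) is 6:
|12·0 − 5·0 − c| / √169 = 6
|c| = 6·13, so c = 78 or c = −78.

c = −78 or c = 78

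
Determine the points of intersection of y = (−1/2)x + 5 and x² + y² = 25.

(0, 5) and (4, 3)

Express y = (10 − x)/2 and substitute into the circle:
5x² − 20x = 0  ⟹  x² − 4x = 0
x = 4 or x = 0, giving (4, 3) and (0, 5).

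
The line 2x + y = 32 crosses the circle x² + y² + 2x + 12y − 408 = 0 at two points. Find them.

(10, 12) and (20, −8)

From the line, y = −2x + 32. Substituting:
5x² − 150x + 1000 = 0  ⟹  x² − 30x + 200 = 0
x = 20 or x = 10, giving (20, −8) and (10, 12).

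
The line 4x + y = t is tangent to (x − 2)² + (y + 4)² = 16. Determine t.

t = 4 ± 4√17

The line touches the circle iff its distance from (2, −4) is 4:
|4·2 + 1·(−4) − t| / √17 = 4
|t − (4)| = 4√17.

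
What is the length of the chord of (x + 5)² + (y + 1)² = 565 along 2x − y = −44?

16√5

The distance from (−5, −1) to the line is 35/√5, and r² = 565.
Chord = 2√(r² − d²) = 2·√(320) = 16√5.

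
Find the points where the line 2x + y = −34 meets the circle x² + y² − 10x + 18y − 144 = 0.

(−10, −14) and (−8, −18)

Substitute y = −2x − 34:
5x² + 90x + 400 = 0  ⟹  x² + 18x + 80 = 0
x = −8 or x = −10, giving (−8, −18) and (−10, −14).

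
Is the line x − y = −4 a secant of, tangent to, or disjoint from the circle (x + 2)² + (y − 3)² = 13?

secant

d² = (1·(−2) − 1·3 − (−4))²/2 = 1/2; r² = 13.
Since d² < r², the line cuts the circle twice.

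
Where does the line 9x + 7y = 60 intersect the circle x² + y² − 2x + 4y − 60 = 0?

(2, 6) and (9, −3)

Express y = (60 − 9x)/7 and substitute into the circle:
130x² − 1430x + 2340 = 0  ⟹  x² − 11x + 18 = 0
x = 9 or x = 2, giving (9, −3) and (2, 6).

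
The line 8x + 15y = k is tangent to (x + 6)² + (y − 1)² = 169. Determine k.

For a tangent, require d(centre, line) = r = 13.
|8·(−6) + 15·1 − k| / √289 = 13
|k − (−33)| = 13·17, so k = 188 or k = −254.

k = −254 or k = 188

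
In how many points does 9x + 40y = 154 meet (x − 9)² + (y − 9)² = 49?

Substituting the line into the circle gives 1681x² − 25092x + 93636 = 0.
Discriminant = (−25092)² − 4·1681·(93636) = 0.
A repeated root: the line is tangent.

1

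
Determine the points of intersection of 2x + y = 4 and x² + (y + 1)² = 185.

From the line, y = −2x + 4. Substituting:
5x² − 20x − 160 = 0  ⟹  x² − 4x − 32 = 0
x = 8 or x = −4, giving (8, −12) and (−4, 12).

(−4, 12) and (8, −12)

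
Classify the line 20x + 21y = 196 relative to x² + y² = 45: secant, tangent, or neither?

Centre (0, 0), r² = 45. Distance² from centre to line = (−196)²/841 = 38416/841.
Since d² > r², the line lies outside the circle.

neither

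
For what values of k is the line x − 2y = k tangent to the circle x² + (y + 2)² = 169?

k = 4 ± 13√5

Tangency holds when the distance from the centre (0, −2) to the line equals the radius 13:
|1·0 − 2·(−2) − k| / √5 = 13
|k − (4)| = 13√5.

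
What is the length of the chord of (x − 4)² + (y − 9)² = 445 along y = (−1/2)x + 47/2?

16√5

From the line, y = (47 − x)/2. Substituting:
5x² − 90x − 875 = 0  ⟹  x² − 18x − 175 = 0
x = 25 or x = −7, giving (25, 11) and (−7, 27).
Chord length = distance between (25, 11) and (−7, 27) = √1280 = 16√5.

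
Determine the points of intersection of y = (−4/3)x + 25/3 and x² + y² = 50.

From the line, y = (25 − 4x)/3. Substituting:
25x² − 200x + 175 = 0  ⟹  x² − 8x + 7 = 0
x = 7 or x = 1, giving (7, −1) and (1, 7).

(1, 7) and (7, −1)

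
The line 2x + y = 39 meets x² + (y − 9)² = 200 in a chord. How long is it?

Centre (0, 9), r² = 200. Perpendicular distance d from centre to line = |−30| / √5 = 30/√5.
Half the chord is √(r² − d²) = √(20), so the full chord is 4√5.

4√5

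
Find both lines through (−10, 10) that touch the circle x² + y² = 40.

Let a tangent through (−10, 10) have slope m. Its distance from (0, 0) must equal 2√10:
[m·(10) − (−10)]² = 40(m² + 1)
3m² + 10m + 3 = 0, so m = −3 or m = −1/3.
Through (−10, 10) these give 3x + y = −20 and x + 3y = 20.

3x + y = −20 and x + 3y = 20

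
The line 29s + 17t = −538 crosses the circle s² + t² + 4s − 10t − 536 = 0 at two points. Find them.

(−25, 11) and (−8, −18)

From the line, t = (−538 − 29s)/17. Substituting:
1130s² + 37290s + 226000 = 0  ⟹  s² + 33s + 200 = 0
s = −8 or s = −25, giving (−8, −18) and (−25, 11).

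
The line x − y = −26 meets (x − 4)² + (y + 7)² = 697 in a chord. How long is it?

Centre (4, −7), r² = 697. Perpendicular distance d from centre to line = |37| / √2 = 37/√2.
Chord = 2√(r² − d²) = 2·√(25/2) = 5√2.

5√2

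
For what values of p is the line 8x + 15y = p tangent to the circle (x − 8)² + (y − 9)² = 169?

The line touches the circle iff its distance from (8, 9) is 13:
|8·8 + 15·9 − p| / √289 = 13
|p − (199)| = 13·17, so p = 420 or p = −22.

p = −22 or p = 420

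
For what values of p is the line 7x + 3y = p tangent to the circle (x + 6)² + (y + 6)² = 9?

Tangency holds when the distance from the centre (−6, −6) to the line equals the radius 3:
|7·(−6) + 3·(−6) − p| / √58 = 3
|p − (−60)| = 3√58.

p = −60 ± 3√58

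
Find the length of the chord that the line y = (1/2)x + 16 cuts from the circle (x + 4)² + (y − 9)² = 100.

Substitute y = (32 + x)/2:
5x² + 60x − 140 = 0  ⟹  x² + 12x − 28 = 0
x = 2 or x = −14, giving (2, 17) and (−14, 9).
|(2, 17) − (−14, 9)| = √((16)² + (8)²) = 8√5.

8√5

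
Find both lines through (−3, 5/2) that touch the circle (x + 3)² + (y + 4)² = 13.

3x − 2y = −14 and 3x + 2y = −4

A line y − (5/2) = m(x − (−3)) is tangent when its distance from (−3, −4) is √13:
(0m − (−13/2))² = 13(m² + 1)
4m² − 9 = 0, so m = 3/2 or m = −3/2.
Through (−3, 5/2) these give 3x − 2y = −14 and 3x + 2y = −4.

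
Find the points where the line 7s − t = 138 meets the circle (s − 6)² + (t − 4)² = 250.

(19, −5) and (21, 9)

Substitute t = 7s − 138:
50s² − 2000s + 19950 = 0  ⟹  s² − 40s + 399 = 0
s = 21 or s = 19, giving (21, 9) and (19, −5).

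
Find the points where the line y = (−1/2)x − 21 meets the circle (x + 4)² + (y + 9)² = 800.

(−32, −5) and (16, −29)

Express y = (−42 − x)/2 and substitute into the circle:
5x² + 80x − 2560 = 0  ⟹  x² + 16x − 512 = 0
x = 16 or x = −32, giving (16, −29) and (−32, −5).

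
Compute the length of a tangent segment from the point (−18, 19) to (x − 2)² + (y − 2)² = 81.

4√38

Centre (2, 2), r² = 81. |PO|² = (−20)² + (17)² = 689.
By the tangent–radius right angle, tangent length = √(|PO|² − r²) = √608 = 4√38.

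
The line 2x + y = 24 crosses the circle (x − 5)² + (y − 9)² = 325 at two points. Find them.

(−1, 26) and (15, −6)

Substitute y = −2x + 24:
5x² − 70x − 75 = 0  ⟹  x² − 14x − 15 = 0
x = 15 or x = −1, giving (15, −6) and (−1, 26).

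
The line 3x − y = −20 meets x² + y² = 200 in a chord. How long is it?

8√10

Centre (0, 0), r² = 200. Perpendicular distance d from centre to line = |20| / √10 = 20/√10.
Chord = 2√(r² − d²) = 2·√(160) = 8√10.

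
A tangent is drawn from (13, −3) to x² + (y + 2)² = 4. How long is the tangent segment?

√166

The centre is (0, −2) and r = 2. The square of the distance from P to the centre is 169 + 1 = 170.
The tangent meets the radius at right angles, so tangent² = |PO|² − r² = 170 − 4 = 166.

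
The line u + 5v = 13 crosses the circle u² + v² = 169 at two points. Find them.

Express v = (13 − u)/5 and substitute into the circle:
26u² − 26u − 4056 = 0  ⟹  u² − u − 156 = 0
u = 13 or u = −12, giving (13, 0) and (−12, 5).

(−12, 5) and (13, 0)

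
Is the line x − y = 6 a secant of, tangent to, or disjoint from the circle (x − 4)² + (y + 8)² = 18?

Substituting the line into the circle gives 2x² − 4x + 2 = 0.
Δ = 16 − 16 = 0.
A repeated root: the line is tangent.

tangent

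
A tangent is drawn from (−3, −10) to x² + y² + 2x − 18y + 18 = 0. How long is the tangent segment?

With centre O = (−1, 9), |OP|² = 365 and r² = 64.
By the tangent–radius right angle, tangent length = √(|PO|² − r²) = √301.

√301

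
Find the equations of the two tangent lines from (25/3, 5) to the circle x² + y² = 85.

A line y − (5) = m(x − (25/3)) is tangent when its distance from (0, 0) is √85:
(−25/3m − (−5))² = 85(m² + 1)
14m² + 75m + 54 = 0, so m = −9/2 or m = −6/7.
With m = −9/2: 9x + 2y = 85. With m = −6/7: 6x + 7y = 85.

9x + 2y = 85 and 6x + 7y = 85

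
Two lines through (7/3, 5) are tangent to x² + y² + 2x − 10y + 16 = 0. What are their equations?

Let a tangent through (7/3, 5) have slope m. Its distance from (−1, 5) must equal √10:
(−10/3m − (0))² = 10(m² + 1)
m² − 9 = 0, so m = 3 or m = −3.
Through (7/3, 5) these give 3x − y = 2 and 3x + y = 12.

3x − y = 2 and 3x + y = 12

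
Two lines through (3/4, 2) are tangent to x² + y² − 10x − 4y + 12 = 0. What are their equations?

Let a tangent through (3/4, 2) have slope m. Its distance from (5, 2) must equal √17:
[m·(17/4) − (0)]² = 17(m² + 1)
m² − 16 = 0, so m = 4 or m = −4.
With m = 4: 4x − y = 1. With m = −4: 4x + y = 5.

4x − y = 1 and 4x + y = 5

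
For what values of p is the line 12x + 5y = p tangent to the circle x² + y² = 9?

The line touches the circle iff its distance from (0, 0) is 3:
|12·0 + 5·0 − p| / √169 = 3
|p| = 3·13, so p = 39 or p = −39.

p = −39 or p = 39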